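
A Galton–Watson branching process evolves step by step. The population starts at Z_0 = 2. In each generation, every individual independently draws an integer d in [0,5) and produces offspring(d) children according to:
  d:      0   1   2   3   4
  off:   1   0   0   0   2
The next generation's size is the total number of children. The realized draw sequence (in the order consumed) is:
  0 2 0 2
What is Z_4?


0

gen 0: Z_0=2, draws=[0, 2], offspring=[1, 0], Z_1=1
gen 1: Z_1=1, draws=[0], offspring=[1], Z_2=1
gen 2: Z_2=1, draws=[2], offspring=[0], Z_3=0
gen 3: Z_3=0, draws=[], offspring=[], Z_4=0


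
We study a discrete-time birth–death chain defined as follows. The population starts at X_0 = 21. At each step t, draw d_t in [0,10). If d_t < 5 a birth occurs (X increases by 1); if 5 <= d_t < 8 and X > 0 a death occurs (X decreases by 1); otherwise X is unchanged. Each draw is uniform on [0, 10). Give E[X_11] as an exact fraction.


116/5

X can drop by at most 1 per step and X_0 = 21 > T = 11, so X_t >= 21 − t >= 10 > 0 for every t <= 11: the floor at 0 (the 'and X > 0' condition) never binds. Hence X_11 = X_0 + Σ_{t<11} Y_t with i.i.d. increments Y_t = y(d_t) ∈ {+1, −1, 0}.
Outcome values over d=0..9: [1, 1, 1, 1, 1, -1, -1, -1, 0, 0]
Σy = 2, Σy² = 8, M = 10
μ = 2/10 = 1/5,  σ² = 8/10 − (1/5)² = 19/25
E[X_11] = 21 + 11·(1/5) = 116/5


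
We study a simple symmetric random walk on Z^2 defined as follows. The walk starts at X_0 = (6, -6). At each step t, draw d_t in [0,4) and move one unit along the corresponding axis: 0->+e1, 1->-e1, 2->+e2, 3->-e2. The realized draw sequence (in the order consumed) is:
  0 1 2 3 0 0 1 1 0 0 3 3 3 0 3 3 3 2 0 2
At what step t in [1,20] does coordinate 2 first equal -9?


t=0: X=(6, -6), d=0 → +e1, X_1=(7, -6)
t=1: X=(7, -6), d=1 → -e1, X_2=(6, -6)
t=2: X=(6, -6), d=2 → +e2, X_3=(6, -5)
t=3: X=(6, -5), d=3 → -e2, X_4=(6, -6)
t=4: X=(6, -6), d=0 → +e1, X_5=(7, -6)
t=5: X=(7, -6), d=0 → +e1, X_6=(8, -6)
t=6: X=(8, -6), d=1 → -e1, X_7=(7, -6)
t=7: X=(7, -6), d=1 → -e1, X_8=(6, -6)
t=8: X=(6, -6), d=0 → +e1, X_9=(7, -6)
t=9: X=(7, -6), d=0 → +e1, X_10=(8, -6)
t=10: X=(8, -6), d=3 → -e2, X_11=(8, -7)
t=11: X=(8, -7), d=3 → -e2, X_12=(8, -8)
t=12: X=(8, -8), d=3 → -e2, X_13=(8, -9)
t=13: X=(8, -9), d=0 → +e1, X_14=(9, -9)
t=14: X=(9, -9), d=3 → -e2, X_15=(9, -10)
t=15: X=(9, -10), d=3 → -e2, X_16=(9, -11)
t=16: X=(9, -11), d=3 → -e2, X_17=(9, -12)
t=17: X=(9, -12), d=2 → +e2, X_18=(9, -11)
t=18: X=(9, -11), d=0 → +e1, X_19=(10, -11)
t=19: X=(10, -11), d=2 → +e2, X_20=(10, -10)

13


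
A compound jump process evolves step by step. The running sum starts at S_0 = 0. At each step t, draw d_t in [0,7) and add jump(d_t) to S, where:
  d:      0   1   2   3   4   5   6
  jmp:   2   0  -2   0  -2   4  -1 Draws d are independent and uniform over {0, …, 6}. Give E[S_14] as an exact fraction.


Outcome values over d=0..6: [2, 0, -2, 0, -2, 4, -1]
Σy = 1, Σy² = 29, M = 7
μ = 1/7 = 1/7,  σ² = 29/7 − (1/7)² = 202/49
E[S_14] = 0 + 14·(1/7) = 2

2


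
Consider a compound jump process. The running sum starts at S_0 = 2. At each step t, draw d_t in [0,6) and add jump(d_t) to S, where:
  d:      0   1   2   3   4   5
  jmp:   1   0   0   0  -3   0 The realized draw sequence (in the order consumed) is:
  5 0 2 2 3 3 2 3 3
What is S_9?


t=0: S=2, d=5, jump=0, S_1=2
t=1: S=2, d=0, jump=1, S_2=3
t=2: S=3, d=2, jump=0, S_3=3
t=3: S=3, d=2, jump=0, S_4=3
t=4: S=3, d=3, jump=0, S_5=3
t=5: S=3, d=3, jump=0, S_6=3
t=6: S=3, d=2, jump=0, S_7=3
t=7: S=3, d=3, jump=0, S_8=3
t=8: S=3, d=3, jump=0, S_9=3

3


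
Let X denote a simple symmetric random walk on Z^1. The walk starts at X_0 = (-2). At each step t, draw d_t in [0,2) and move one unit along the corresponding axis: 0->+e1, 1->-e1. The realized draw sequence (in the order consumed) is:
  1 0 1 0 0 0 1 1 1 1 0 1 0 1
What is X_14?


t=0: X=(-2), d=1 → -e1, X_1=(-3)
t=1: X=(-3), d=0 → +e1, X_2=(-2)
t=2: X=(-2), d=1 → -e1, X_3=(-3)
t=3: X=(-3), d=0 → +e1, X_4=(-2)
t=4: X=(-2), d=0 → +e1, X_5=(-1)
t=5: X=(-1), d=0 → +e1, X_6=(0)
t=6: X=(0), d=1 → -e1, X_7=(-1)
t=7: X=(-1), d=1 → -e1, X_8=(-2)
t=8: X=(-2), d=1 → -e1, X_9=(-3)
t=9: X=(-3), d=1 → -e1, X_10=(-4)
t=10: X=(-4), d=0 → +e1, X_11=(-3)
t=11: X=(-3), d=1 → -e1, X_12=(-4)
t=12: X=(-4), d=0 → +e1, X_13=(-3)
t=13: X=(-3), d=1 → -e1, X_14=(-4)

(-4)


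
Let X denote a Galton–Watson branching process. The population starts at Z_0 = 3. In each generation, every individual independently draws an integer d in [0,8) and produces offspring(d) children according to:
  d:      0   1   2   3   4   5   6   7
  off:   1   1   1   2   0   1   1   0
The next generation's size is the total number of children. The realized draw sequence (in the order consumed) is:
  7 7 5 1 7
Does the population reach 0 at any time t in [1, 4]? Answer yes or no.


yes

gen 0: Z_0=3, draws=[7, 7, 5], offspring=[0, 0, 1], Z_1=1
gen 1: Z_1=1, draws=[1], offspring=[1], Z_2=1
gen 2: Z_2=1, draws=[7], offspring=[0], Z_3=0
gen 3: Z_3=0, draws=[], offspring=[], Z_4=0


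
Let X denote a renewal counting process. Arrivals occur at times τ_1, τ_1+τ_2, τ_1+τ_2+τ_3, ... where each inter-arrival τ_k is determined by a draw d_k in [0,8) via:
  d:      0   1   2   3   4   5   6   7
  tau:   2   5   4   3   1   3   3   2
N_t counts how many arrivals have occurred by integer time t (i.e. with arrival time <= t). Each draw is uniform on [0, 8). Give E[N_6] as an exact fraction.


483737/262144

Inter-arrival values over d=0..7: [2, 5, 4, 3, 1, 3, 3, 2]
Each d has probability 1/8, so the pmf of τ is: f(1) = 1/8, f(2) = 1/4, f(3) = 3/8, f(4) = 1/8, f(5) = 1/8
Renewal equation for m(n) = E[N_n]: condition on τ_1 = k (if k <= n, one arrival plus a fresh copy on the remaining n−k steps): m(n) = F(n) + Σ_{k<=n} f(k)·m(n−k), where F(n) = P(τ <= n) and m(0) = 0
m(1) = F(1) = 1/8
m(2) = F(2) + f(1)·m(1) = 3/8 + 1/8·1/8 = 25/64
m(3) = F(3) + f(1)·m(2) + f(2)·m(1) = 3/4 + 1/8·25/64 + 1/4·1/8 = 425/512
m(4) = F(4) + f(1)·m(3) + f(2)·m(2) + f(3)·m(1) = 7/8 + 1/8·425/512 + 1/4·25/64 + 3/8·1/8 = 4601/4096
m(5) = F(5) + f(1)·m(4) + f(2)·m(3) + f(3)·m(2) + f(4)·m(1) = 1 + 1/8·4601/4096 + 1/4·425/512 + 3/8·25/64 + 1/8·1/8 = 49481/32768
m(6) = F(6) + f(1)·m(5) + f(2)·m(4) + f(3)·m(3) + f(4)·m(2) + f(5)·m(1) = 1 + 1/8·49481/32768 + 1/4·4601/4096 + 3/8·425/512 + 1/8·25/64 + 1/8·1/8 = 483737/262144
E[N_6] = m(6) = 483737/262144


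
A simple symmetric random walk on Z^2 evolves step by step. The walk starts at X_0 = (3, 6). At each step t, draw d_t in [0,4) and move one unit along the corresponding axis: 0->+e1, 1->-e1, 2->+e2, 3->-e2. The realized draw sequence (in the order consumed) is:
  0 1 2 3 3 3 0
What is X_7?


t=0: X=(3, 6), d=0 → +e1, X_1=(4, 6)
t=1: X=(4, 6), d=1 → -e1, X_2=(3, 6)
t=2: X=(3, 6), d=2 → +e2, X_3=(3, 7)
t=3: X=(3, 7), d=3 → -e2, X_4=(3, 6)
t=4: X=(3, 6), d=3 → -e2, X_5=(3, 5)
t=5: X=(3, 5), d=3 → -e2, X_6=(3, 4)
t=6: X=(3, 4), d=0 → +e1, X_7=(4, 4)

(4, 4)


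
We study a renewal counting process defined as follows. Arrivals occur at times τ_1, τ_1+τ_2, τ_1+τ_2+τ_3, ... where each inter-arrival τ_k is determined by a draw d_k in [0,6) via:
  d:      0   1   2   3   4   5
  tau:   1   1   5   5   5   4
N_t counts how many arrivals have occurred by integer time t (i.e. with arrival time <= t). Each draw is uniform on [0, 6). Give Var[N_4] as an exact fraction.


17549/26244

Inter-arrival values over d=0..5: [1, 1, 5, 5, 5, 4]
Each d has probability 1/6, so the pmf of τ is: f(1) = 1/3, f(4) = 1/6, f(5) = 1/2
Let p_n(j) = P(N_n = j), with p_0 = [1]. Condition on τ_1: p_n(0) = P(τ > n), and for j >= 1, p_n(j) = Σ_{k<=n} f(k)·p_{n−k}(j−1)
p_1 = [2/3, 1/3]  (j = 0..1)
p_2 = [2/3, 2/9, 1/9]  (j = 0..2)
p_3 = [2/3, 2/9, 2/27, 1/27]  (j = 0..3)
p_4 = [1/2, 7/18, 2/27, 2/81, 1/81]  (j = 0..4)
E[N_4] = Σ j·p_4(j) = 107/162;  E[N_4²] = Σ j²·p_4(j) = 179/162
Var[N_4] = 179/162 − (107/162)² = 17549/26244


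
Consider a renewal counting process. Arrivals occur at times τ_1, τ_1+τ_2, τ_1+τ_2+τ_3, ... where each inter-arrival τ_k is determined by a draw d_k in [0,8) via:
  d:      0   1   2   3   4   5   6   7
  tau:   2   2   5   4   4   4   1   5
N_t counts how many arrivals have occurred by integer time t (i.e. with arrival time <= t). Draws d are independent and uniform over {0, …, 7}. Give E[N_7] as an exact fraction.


3737385/2097152

Inter-arrival values over d=0..7: [2, 2, 5, 4, 4, 4, 1, 5]
Each d has probability 1/8, so the pmf of τ is: f(1) = 1/8, f(2) = 1/4, f(4) = 3/8, f(5) = 1/4
Renewal equation for m(n) = E[N_n]: condition on τ_1 = k (if k <= n, one arrival plus a fresh copy on the remaining n−k steps): m(n) = F(n) + Σ_{k<=n} f(k)·m(n−k), where F(n) = P(τ <= n) and m(0) = 0
m(1) = F(1) = 1/8
m(2) = F(2) + f(1)·m(1) = 3/8 + 1/8·1/8 = 25/64
m(3) = F(3) + f(1)·m(2) + f(2)·m(1) = 3/8 + 1/8·25/64 + 1/4·1/8 = 233/512
m(4) = F(4) + f(1)·m(3) + f(2)·m(2) = 3/4 + 1/8·233/512 + 1/4·25/64 = 3705/4096
m(5) = F(5) + f(1)·m(4) + f(2)·m(3) + f(4)·m(1) = 1 + 1/8·3705/4096 + 1/4·233/512 + 3/8·1/8 = 41737/32768
m(6) = F(6) + f(1)·m(5) + f(2)·m(4) + f(4)·m(2) + f(5)·m(1) = 1 + 1/8·41737/32768 + 1/4·3705/4096 + 3/8·25/64 + 1/4·1/8 = 409753/262144
m(7) = F(7) + f(1)·m(6) + f(2)·m(5) + f(4)·m(3) + f(5)·m(2) = 1 + 1/8·409753/262144 + 1/4·41737/32768 + 3/8·233/512 + 1/4·25/64 = 3737385/2097152
E[N_7] = m(7) = 3737385/2097152


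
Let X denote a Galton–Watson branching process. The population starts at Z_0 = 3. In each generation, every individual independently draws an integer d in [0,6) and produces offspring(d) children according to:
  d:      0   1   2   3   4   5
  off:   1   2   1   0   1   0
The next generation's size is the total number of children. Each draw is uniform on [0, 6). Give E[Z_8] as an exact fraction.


Outcome values over d=0..5: [1, 2, 1, 0, 1, 0]
Σy = 5, Σy² = 7, M = 6
μ = 5/6 = 5/6,  σ² = 7/6 − (5/6)² = 17/36
E[Z_0] = 3
E[Z_1] = 5/6·E[Z_0] = 5/2
E[Z_2] = 5/6·E[Z_1] = 25/12
E[Z_3] = 5/6·E[Z_2] = 125/72
E[Z_4] = 5/6·E[Z_3] = 625/432
E[Z_5] = 5/6·E[Z_4] = 3125/2592
E[Z_6] = 5/6·E[Z_5] = 15625/15552
E[Z_7] = 5/6·E[Z_6] = 78125/93312
E[Z_8] = 5/6·E[Z_7] = 390625/559872

390625/559872


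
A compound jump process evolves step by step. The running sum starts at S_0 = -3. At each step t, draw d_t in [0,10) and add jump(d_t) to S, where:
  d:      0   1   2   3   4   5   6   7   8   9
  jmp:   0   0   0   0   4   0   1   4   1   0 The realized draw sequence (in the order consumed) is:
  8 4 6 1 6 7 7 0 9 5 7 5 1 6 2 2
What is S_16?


17

t=0: S=-3, d=8, jump=1, S_1=-2
t=1: S=-2, d=4, jump=4, S_2=2
t=2: S=2, d=6, jump=1, S_3=3
t=3: S=3, d=1, jump=0, S_4=3
t=4: S=3, d=6, jump=1, S_5=4
t=5: S=4, d=7, jump=4, S_6=8
t=6: S=8, d=7, jump=4, S_7=12
t=7: S=12, d=0, jump=0, S_8=12
t=8: S=12, d=9, jump=0, S_9=12
t=9: S=12, d=5, jump=0, S_10=12
t=10: S=12, d=7, jump=4, S_11=16
t=11: S=16, d=5, jump=0, S_12=16
t=12: S=16, d=1, jump=0, S_13=16
t=13: S=16, d=6, jump=1, S_14=17
t=14: S=17, d=2, jump=0, S_15=17
t=15: S=17, d=2, jump=0, S_16=17


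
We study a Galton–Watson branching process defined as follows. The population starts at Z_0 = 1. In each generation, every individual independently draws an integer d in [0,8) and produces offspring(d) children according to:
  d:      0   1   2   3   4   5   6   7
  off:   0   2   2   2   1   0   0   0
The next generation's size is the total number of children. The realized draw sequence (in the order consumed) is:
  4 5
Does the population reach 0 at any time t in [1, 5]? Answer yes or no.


gen 0: Z_0=1, draws=[4], offspring=[1], Z_1=1
gen 1: Z_1=1, draws=[5], offspring=[0], Z_2=0
gen 2: Z_2=0, draws=[], offspring=[], Z_3=0
gen 3: Z_3=0, draws=[], offspring=[], Z_4=0
gen 4: Z_4=0, draws=[], offspring=[], Z_5=0

yes


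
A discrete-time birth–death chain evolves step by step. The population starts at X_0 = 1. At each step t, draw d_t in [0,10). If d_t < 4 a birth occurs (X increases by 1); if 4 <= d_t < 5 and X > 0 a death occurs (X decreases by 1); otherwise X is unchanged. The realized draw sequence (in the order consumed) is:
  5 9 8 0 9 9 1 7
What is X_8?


t=0: X=1, d=5 → hold, X_1=1
t=1: X=1, d=9 → hold, X_2=1
t=2: X=1, d=8 → hold, X_3=1
t=3: X=1, d=0 → birth, X_4=2
t=4: X=2, d=9 → hold, X_5=2
t=5: X=2, d=9 → hold, X_6=2
t=6: X=2, d=1 → birth, X_7=3
t=7: X=3, d=7 → hold, X_8=3

3


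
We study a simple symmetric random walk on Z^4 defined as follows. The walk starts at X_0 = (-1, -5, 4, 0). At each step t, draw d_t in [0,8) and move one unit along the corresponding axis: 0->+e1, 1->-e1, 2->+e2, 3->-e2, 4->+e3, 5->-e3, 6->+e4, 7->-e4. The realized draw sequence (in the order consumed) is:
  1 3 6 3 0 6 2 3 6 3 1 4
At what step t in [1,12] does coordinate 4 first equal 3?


t=0: X=(-1, -5, 4, 0), d=1 → -e1, X_1=(-2, -5, 4, 0)
t=1: X=(-2, -5, 4, 0), d=3 → -e2, X_2=(-2, -6, 4, 0)
t=2: X=(-2, -6, 4, 0), d=6 → +e4, X_3=(-2, -6, 4, 1)
t=3: X=(-2, -6, 4, 1), d=3 → -e2, X_4=(-2, -7, 4, 1)
t=4: X=(-2, -7, 4, 1), d=0 → +e1, X_5=(-1, -7, 4, 1)
t=5: X=(-1, -7, 4, 1), d=6 → +e4, X_6=(-1, -7, 4, 2)
t=6: X=(-1, -7, 4, 2), d=2 → +e2, X_7=(-1, -6, 4, 2)
t=7: X=(-1, -6, 4, 2), d=3 → -e2, X_8=(-1, -7, 4, 2)
t=8: X=(-1, -7, 4, 2), d=6 → +e4, X_9=(-1, -7, 4, 3)
t=9: X=(-1, -7, 4, 3), d=3 → -e2, X_10=(-1, -8, 4, 3)
t=10: X=(-1, -8, 4, 3), d=1 → -e1, X_11=(-2, -8, 4, 3)
t=11: X=(-2, -8, 4, 3), d=4 → +e3, X_12=(-2, -8, 5, 3)

9


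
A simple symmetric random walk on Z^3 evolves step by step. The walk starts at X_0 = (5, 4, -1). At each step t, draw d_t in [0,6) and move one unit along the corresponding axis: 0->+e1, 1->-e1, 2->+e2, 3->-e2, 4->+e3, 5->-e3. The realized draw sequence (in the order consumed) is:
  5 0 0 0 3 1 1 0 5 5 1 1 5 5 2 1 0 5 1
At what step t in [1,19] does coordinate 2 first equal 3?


t=0: X=(5, 4, -1), d=5 → -e3, X_1=(5, 4, -2)
t=1: X=(5, 4, -2), d=0 → +e1, X_2=(6, 4, -2)
t=2: X=(6, 4, -2), d=0 → +e1, X_3=(7, 4, -2)
t=3: X=(7, 4, -2), d=0 → +e1, X_4=(8, 4, -2)
t=4: X=(8, 4, -2), d=3 → -e2, X_5=(8, 3, -2)
t=5: X=(8, 3, -2), d=1 → -e1, X_6=(7, 3, -2)
t=6: X=(7, 3, -2), d=1 → -e1, X_7=(6, 3, -2)
t=7: X=(6, 3, -2), d=0 → +e1, X_8=(7, 3, -2)
t=8: X=(7, 3, -2), d=5 → -e3, X_9=(7, 3, -3)
t=9: X=(7, 3, -3), d=5 → -e3, X_10=(7, 3, -4)
t=10: X=(7, 3, -4), d=1 → -e1, X_11=(6, 3, -4)
t=11: X=(6, 3, -4), d=1 → -e1, X_12=(5, 3, -4)
t=12: X=(5, 3, -4), d=5 → -e3, X_13=(5, 3, -5)
t=13: X=(5, 3, -5), d=5 → -e3, X_14=(5, 3, -6)
t=14: X=(5, 3, -6), d=2 → +e2, X_15=(5, 4, -6)
t=15: X=(5, 4, -6), d=1 → -e1, X_16=(4, 4, -6)
t=16: X=(4, 4, -6), d=0 → +e1, X_17=(5, 4, -6)
t=17: X=(5, 4, -6), d=5 → -e3, X_18=(5, 4, -7)
t=18: X=(5, 4, -7), d=1 → -e1, X_19=(4, 4, -7)

5


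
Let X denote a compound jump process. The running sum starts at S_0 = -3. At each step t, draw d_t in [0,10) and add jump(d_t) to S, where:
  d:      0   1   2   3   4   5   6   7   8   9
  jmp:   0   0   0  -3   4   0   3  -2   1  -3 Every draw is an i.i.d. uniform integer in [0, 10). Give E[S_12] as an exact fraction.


-3

Outcome values over d=0..9: [0, 0, 0, -3, 4, 0, 3, -2, 1, -3]
Σy = 0, Σy² = 48, M = 10
μ = 0/10 = 0,  σ² = 48/10 − (0)² = 24/5
E[S_12] = -3 + 12·(0) = -3


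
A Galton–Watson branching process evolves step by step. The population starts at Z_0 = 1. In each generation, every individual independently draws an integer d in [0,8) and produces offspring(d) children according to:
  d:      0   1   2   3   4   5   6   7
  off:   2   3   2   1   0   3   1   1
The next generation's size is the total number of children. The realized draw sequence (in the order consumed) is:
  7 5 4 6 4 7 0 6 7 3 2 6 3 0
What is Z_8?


gen 0: Z_0=1, draws=[7], offspring=[1], Z_1=1
gen 1: Z_1=1, draws=[5], offspring=[3], Z_2=3
gen 2: Z_2=3, draws=[4, 6, 4], offspring=[0, 1, 0], Z_3=1
gen 3: Z_3=1, draws=[7], offspring=[1], Z_4=1
gen 4: Z_4=1, draws=[0], offspring=[2], Z_5=2
gen 5: Z_5=2, draws=[6, 7], offspring=[1, 1], Z_6=2
gen 6: Z_6=2, draws=[3, 2], offspring=[1, 2], Z_7=3
gen 7: Z_7=3, draws=[6, 3, 0], offspring=[1, 1, 2], Z_8=4

4


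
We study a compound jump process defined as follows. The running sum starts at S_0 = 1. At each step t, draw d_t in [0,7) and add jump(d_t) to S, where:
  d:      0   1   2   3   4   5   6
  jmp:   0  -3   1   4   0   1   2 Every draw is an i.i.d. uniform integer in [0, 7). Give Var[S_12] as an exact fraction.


Outcome values over d=0..6: [0, -3, 1, 4, 0, 1, 2]
Σy = 5, Σy² = 31, M = 7
μ = 5/7 = 5/7,  σ² = 31/7 − (5/7)² = 192/49
Independent increments: Var[S_12] = 12·σ² = 12·(192/49) = 2304/49

2304/49


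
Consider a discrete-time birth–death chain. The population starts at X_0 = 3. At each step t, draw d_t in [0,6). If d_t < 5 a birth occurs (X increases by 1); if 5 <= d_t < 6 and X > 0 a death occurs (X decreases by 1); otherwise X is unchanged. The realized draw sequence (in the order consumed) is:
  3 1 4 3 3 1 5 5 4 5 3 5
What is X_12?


7

t=0: X=3, d=3 → birth, X_1=4
t=1: X=4, d=1 → birth, X_2=5
t=2: X=5, d=4 → birth, X_3=6
t=3: X=6, d=3 → birth, X_4=7
t=4: X=7, d=3 → birth, X_5=8
t=5: X=8, d=1 → birth, X_6=9
t=6: X=9, d=5 → death, X_7=8
t=7: X=8, d=5 → death, X_8=7
t=8: X=7, d=4 → birth, X_9=8
t=9: X=8, d=5 → death, X_10=7
t=10: X=7, d=3 → birth, X_11=8
t=11: X=8, d=5 → death, X_12=7


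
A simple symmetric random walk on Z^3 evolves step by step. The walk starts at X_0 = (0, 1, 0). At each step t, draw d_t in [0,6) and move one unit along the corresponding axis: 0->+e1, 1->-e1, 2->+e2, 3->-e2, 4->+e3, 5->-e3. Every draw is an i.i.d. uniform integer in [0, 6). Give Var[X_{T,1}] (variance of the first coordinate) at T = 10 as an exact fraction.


10/3

Outcome values over d=0..5: [1, -1, 0, 0, 0, 0]
Σy = 0, Σy² = 2, M = 6
μ = 0/6 = 0,  σ² = 2/6 − (0)² = 1/3
Independent increments: Var[X_10] = 10·σ² = 10·(1/3) = 10/3


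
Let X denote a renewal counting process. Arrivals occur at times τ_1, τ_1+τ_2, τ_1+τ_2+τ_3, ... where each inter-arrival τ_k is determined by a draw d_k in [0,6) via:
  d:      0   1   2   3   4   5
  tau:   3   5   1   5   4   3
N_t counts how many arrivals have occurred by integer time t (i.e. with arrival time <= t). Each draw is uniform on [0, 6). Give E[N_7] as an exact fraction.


467179/279936

Inter-arrival values over d=0..5: [3, 5, 1, 5, 4, 3]
Each d has probability 1/6, so the pmf of τ is: f(1) = 1/6, f(3) = 1/3, f(4) = 1/6, f(5) = 1/3
Renewal equation for m(n) = E[N_n]: condition on τ_1 = k (if k <= n, one arrival plus a fresh copy on the remaining n−k steps): m(n) = F(n) + Σ_{k<=n} f(k)·m(n−k), where F(n) = P(τ <= n) and m(0) = 0
m(1) = F(1) = 1/6
m(2) = F(2) + f(1)·m(1) = 1/6 + 1/6·1/6 = 7/36
m(3) = F(3) + f(1)·m(2) = 1/2 + 1/6·7/36 = 115/216
m(4) = F(4) + f(1)·m(3) + f(3)·m(1) = 2/3 + 1/6·115/216 + 1/3·1/6 = 1051/1296
m(5) = F(5) + f(1)·m(4) + f(3)·m(2) + f(4)·m(1) = 1 + 1/6·1051/1296 + 1/3·7/36 + 1/6·1/6 = 9547/7776
m(6) = F(6) + f(1)·m(5) + f(3)·m(3) + f(4)·m(2) + f(5)·m(1) = 1 + 1/6·9547/7776 + 1/3·115/216 + 1/6·7/36 + 1/3·1/6 = 68587/46656
m(7) = F(7) + f(1)·m(6) + f(3)·m(4) + f(4)·m(3) + f(5)·m(2) = 1 + 1/6·68587/46656 + 1/3·1051/1296 + 1/6·115/216 + 1/3·7/36 = 467179/279936
E[N_7] = m(7) = 467179/279936


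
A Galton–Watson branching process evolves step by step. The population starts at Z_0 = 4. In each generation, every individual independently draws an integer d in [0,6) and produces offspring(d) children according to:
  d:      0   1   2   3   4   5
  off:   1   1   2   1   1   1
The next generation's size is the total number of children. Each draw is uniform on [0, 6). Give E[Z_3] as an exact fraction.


Outcome values over d=0..5: [1, 1, 2, 1, 1, 1]
Σy = 7, Σy² = 9, M = 6
μ = 7/6 = 7/6,  σ² = 9/6 − (7/6)² = 5/36
E[Z_0] = 4
E[Z_1] = 7/6·E[Z_0] = 14/3
E[Z_2] = 7/6·E[Z_1] = 49/9
E[Z_3] = 7/6·E[Z_2] = 343/54

343/54


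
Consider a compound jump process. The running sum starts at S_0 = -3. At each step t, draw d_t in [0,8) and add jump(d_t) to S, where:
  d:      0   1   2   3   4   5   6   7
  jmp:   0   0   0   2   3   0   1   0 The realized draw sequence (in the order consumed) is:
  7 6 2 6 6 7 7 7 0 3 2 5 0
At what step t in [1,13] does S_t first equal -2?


2

t=0: S=-3, d=7, jump=0, S_1=-3
t=1: S=-3, d=6, jump=1, S_2=-2
t=2: S=-2, d=2, jump=0, S_3=-2
t=3: S=-2, d=6, jump=1, S_4=-1
t=4: S=-1, d=6, jump=1, S_5=0
t=5: S=0, d=7, jump=0, S_6=0
t=6: S=0, d=7, jump=0, S_7=0
t=7: S=0, d=7, jump=0, S_8=0
t=8: S=0, d=0, jump=0, S_9=0
t=9: S=0, d=3, jump=2, S_10=2
t=10: S=2, d=2, jump=0, S_11=2
t=11: S=2, d=5, jump=0, S_12=2
t=12: S=2, d=0, jump=0, S_13=2


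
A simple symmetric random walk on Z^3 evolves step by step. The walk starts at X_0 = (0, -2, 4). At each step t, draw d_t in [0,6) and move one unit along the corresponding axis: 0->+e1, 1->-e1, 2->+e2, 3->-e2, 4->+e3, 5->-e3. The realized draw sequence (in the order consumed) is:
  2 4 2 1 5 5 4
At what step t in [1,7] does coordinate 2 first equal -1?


t=0: X=(0, -2, 4), d=2 → +e2, X_1=(0, -1, 4)
t=1: X=(0, -1, 4), d=4 → +e3, X_2=(0, -1, 5)
t=2: X=(0, -1, 5), d=2 → +e2, X_3=(0, 0, 5)
t=3: X=(0, 0, 5), d=1 → -e1, X_4=(-1, 0, 5)
t=4: X=(-1, 0, 5), d=5 → -e3, X_5=(-1, 0, 4)
t=5: X=(-1, 0, 4), d=5 → -e3, X_6=(-1, 0, 3)
t=6: X=(-1, 0, 3), d=4 → +e3, X_7=(-1, 0, 4)

1


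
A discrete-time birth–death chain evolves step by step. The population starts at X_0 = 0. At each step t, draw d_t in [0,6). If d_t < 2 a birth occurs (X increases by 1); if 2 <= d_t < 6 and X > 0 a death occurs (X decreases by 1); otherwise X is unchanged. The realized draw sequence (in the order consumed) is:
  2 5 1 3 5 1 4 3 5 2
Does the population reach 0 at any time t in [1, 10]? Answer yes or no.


t=0: X=0, d=2 → hold, X_1=0
t=1: X=0, d=5 → hold, X_2=0
t=2: X=0, d=1 → birth, X_3=1
t=3: X=1, d=3 → death, X_4=0
t=4: X=0, d=5 → hold, X_5=0
t=5: X=0, d=1 → birth, X_6=1
t=6: X=1, d=4 → death, X_7=0
t=7: X=0, d=3 → hold, X_8=0
t=8: X=0, d=5 → hold, X_9=0
t=9: X=0, d=2 → hold, X_10=0

yes


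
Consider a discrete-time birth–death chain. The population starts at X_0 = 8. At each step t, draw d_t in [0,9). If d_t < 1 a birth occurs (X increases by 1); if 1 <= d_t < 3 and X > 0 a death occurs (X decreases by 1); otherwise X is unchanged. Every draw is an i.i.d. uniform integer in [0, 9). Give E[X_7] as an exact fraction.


X can drop by at most 1 per step and X_0 = 8 > T = 7, so X_t >= 8 − t >= 1 > 0 for every t <= 7: the floor at 0 (the 'and X > 0' condition) never binds. Hence X_7 = X_0 + Σ_{t<7} Y_t with i.i.d. increments Y_t = y(d_t) ∈ {+1, −1, 0}.
Outcome values over d=0..8: [1, -1, -1, 0, 0, 0, 0, 0, 0]
Σy = -1, Σy² = 3, M = 9
μ = -1/9 = -1/9,  σ² = 3/9 − (-1/9)² = 26/81
E[X_7] = 8 + 7·(-1/9) = 65/9

65/9


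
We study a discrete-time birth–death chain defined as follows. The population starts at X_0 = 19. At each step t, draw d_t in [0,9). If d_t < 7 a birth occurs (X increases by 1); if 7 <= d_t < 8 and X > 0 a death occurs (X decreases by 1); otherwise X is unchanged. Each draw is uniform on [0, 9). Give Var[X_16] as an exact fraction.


X can drop by at most 1 per step and X_0 = 19 > T = 16, so X_t >= 19 − t >= 3 > 0 for every t <= 16: the floor at 0 (the 'and X > 0' condition) never binds. Hence X_16 = X_0 + Σ_{t<16} Y_t with i.i.d. increments Y_t = y(d_t) ∈ {+1, −1, 0}.
Outcome values over d=0..8: [1, 1, 1, 1, 1, 1, 1, -1, 0]
Σy = 6, Σy² = 8, M = 9
μ = 6/9 = 2/3,  σ² = 8/9 − (2/3)² = 4/9
Independent increments: Var[X_16] = 16·σ² = 16·(4/9) = 64/9

64/9


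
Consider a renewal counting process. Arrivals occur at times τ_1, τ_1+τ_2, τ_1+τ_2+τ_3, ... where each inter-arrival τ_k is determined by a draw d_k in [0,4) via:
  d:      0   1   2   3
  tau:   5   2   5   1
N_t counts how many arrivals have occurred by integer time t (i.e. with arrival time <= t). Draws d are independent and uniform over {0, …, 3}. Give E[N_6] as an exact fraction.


6857/4096

Inter-arrival values over d=0..3: [5, 2, 5, 1]
Each d has probability 1/4, so the pmf of τ is: f(1) = 1/4, f(2) = 1/4, f(5) = 1/2
Renewal equation for m(n) = E[N_n]: condition on τ_1 = k (if k <= n, one arrival plus a fresh copy on the remaining n−k steps): m(n) = F(n) + Σ_{k<=n} f(k)·m(n−k), where F(n) = P(τ <= n) and m(0) = 0
m(1) = F(1) = 1/4
m(2) = F(2) + f(1)·m(1) = 1/2 + 1/4·1/4 = 9/16
m(3) = F(3) + f(1)·m(2) + f(2)·m(1) = 1/2 + 1/4·9/16 + 1/4·1/4 = 45/64
m(4) = F(4) + f(1)·m(3) + f(2)·m(2) = 1/2 + 1/4·45/64 + 1/4·9/16 = 209/256
m(5) = F(5) + f(1)·m(4) + f(2)·m(3) = 1 + 1/4·209/256 + 1/4·45/64 = 1413/1024
m(6) = F(6) + f(1)·m(5) + f(2)·m(4) + f(5)·m(1) = 1 + 1/4·1413/1024 + 1/4·209/256 + 1/2·1/4 = 6857/4096
E[N_6] = m(6) = 6857/4096


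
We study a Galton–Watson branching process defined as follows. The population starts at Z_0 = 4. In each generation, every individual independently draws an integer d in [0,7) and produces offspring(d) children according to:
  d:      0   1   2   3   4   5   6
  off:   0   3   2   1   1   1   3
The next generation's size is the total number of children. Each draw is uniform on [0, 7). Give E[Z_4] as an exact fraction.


58564/2401

Outcome values over d=0..6: [0, 3, 2, 1, 1, 1, 3]
Σy = 11, Σy² = 25, M = 7
μ = 11/7 = 11/7,  σ² = 25/7 − (11/7)² = 54/49
E[Z_0] = 4
E[Z_1] = 11/7·E[Z_0] = 44/7
E[Z_2] = 11/7·E[Z_1] = 484/49
E[Z_3] = 11/7·E[Z_2] = 5324/343
E[Z_4] = 11/7·E[Z_3] = 58564/2401


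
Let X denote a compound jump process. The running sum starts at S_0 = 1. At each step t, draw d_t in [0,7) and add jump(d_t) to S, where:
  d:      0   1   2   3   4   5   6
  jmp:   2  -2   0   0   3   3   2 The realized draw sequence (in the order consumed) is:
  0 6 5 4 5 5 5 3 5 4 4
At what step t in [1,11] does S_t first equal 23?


t=0: S=1, d=0, jump=2, S_1=3
t=1: S=3, d=6, jump=2, S_2=5
t=2: S=5, d=5, jump=3, S_3=8
t=3: S=8, d=4, jump=3, S_4=11
t=4: S=11, d=5, jump=3, S_5=14
t=5: S=14, d=5, jump=3, S_6=17
t=6: S=17, d=5, jump=3, S_7=20
t=7: S=20, d=3, jump=0, S_8=20
t=8: S=20, d=5, jump=3, S_9=23
t=9: S=23, d=4, jump=3, S_10=26
t=10: S=26, d=4, jump=3, S_11=29

9


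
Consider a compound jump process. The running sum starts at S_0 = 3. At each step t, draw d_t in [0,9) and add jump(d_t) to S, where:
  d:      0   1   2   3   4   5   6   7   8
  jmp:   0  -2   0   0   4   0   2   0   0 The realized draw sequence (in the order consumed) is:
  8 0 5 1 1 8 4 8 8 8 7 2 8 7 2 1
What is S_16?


1

t=0: S=3, d=8, jump=0, S_1=3
t=1: S=3, d=0, jump=0, S_2=3
t=2: S=3, d=5, jump=0, S_3=3
t=3: S=3, d=1, jump=-2, S_4=1
t=4: S=1, d=1, jump=-2, S_5=-1
t=5: S=-1, d=8, jump=0, S_6=-1
t=6: S=-1, d=4, jump=4, S_7=3
t=7: S=3, d=8, jump=0, S_8=3
t=8: S=3, d=8, jump=0, S_9=3
t=9: S=3, d=8, jump=0, S_10=3
t=10: S=3, d=7, jump=0, S_11=3
t=11: S=3, d=2, jump=0, S_12=3
t=12: S=3, d=8, jump=0, S_13=3
t=13: S=3, d=7, jump=0, S_14=3
t=14: S=3, d=2, jump=0, S_15=3
t=15: S=3, d=1, jump=-2, S_16=1


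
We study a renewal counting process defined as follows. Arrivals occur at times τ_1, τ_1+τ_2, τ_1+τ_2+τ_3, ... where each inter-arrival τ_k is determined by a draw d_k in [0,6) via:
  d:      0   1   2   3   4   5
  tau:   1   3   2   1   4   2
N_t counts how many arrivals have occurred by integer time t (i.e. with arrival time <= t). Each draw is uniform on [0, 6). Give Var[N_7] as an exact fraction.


Inter-arrival values over d=0..5: [1, 3, 2, 1, 4, 2]
Each d has probability 1/6, so the pmf of τ is: f(1) = 1/3, f(2) = 1/3, f(3) = 1/6, f(4) = 1/6
Let p_n(j) = P(N_n = j), with p_0 = [1]. Condition on τ_1: p_n(0) = P(τ > n), and for j >= 1, p_n(j) = Σ_{k<=n} f(k)·p_{n−k}(j−1)
p_1 = [2/3, 1/3]  (j = 0..1)
p_2 = [1/3, 5/9, 1/9]  (j = 0..2)
p_3 = [1/6, 1/2, 8/27, 1/27]  (j = 0..3)
p_4 = [0, 4/9, 11/27, 11/81, 1/81]  (j = 0..4)
p_5 = [0, 2/9, 25/54, 41/162, 14/243, 1/243]  (j = 0..5)
p_6 = [0, 1/12, 43/108, 29/81, 11/81, 17/729, 1/729]  (j = 0..6)
p_7 = [0, 1/36, 7/27, 131/324, 113/486, 97/1458, 20/2187, 1/2187]  (j = 0..7)
E[N_7] = Σ j·p_7(j) = 6736/2187;  E[N_7²] = Σ j²·p_7(j) = 45659/4374
Var[N_7] = 45659/4374 − (6736/2187)² = 9108841/9565938

9108841/9565938


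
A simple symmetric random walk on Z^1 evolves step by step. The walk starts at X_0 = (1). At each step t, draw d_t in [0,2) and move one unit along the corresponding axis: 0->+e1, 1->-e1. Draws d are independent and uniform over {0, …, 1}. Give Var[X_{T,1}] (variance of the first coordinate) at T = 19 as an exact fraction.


19

Outcome values over d=0..1: [1, -1]
Σy = 0, Σy² = 2, M = 2
μ = 0/2 = 0,  σ² = 2/2 − (0)² = 1
Independent increments: Var[X_19] = 19·σ² = 19·(1) = 19


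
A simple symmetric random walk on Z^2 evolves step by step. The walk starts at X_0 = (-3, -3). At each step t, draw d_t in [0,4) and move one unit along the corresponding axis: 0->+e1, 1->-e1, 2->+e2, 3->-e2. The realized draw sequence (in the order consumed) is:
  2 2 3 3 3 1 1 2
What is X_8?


t=0: X=(-3, -3), d=2 → +e2, X_1=(-3, -2)
t=1: X=(-3, -2), d=2 → +e2, X_2=(-3, -1)
t=2: X=(-3, -1), d=3 → -e2, X_3=(-3, -2)
t=3: X=(-3, -2), d=3 → -e2, X_4=(-3, -3)
t=4: X=(-3, -3), d=3 → -e2, X_5=(-3, -4)
t=5: X=(-3, -4), d=1 → -e1, X_6=(-4, -4)
t=6: X=(-4, -4), d=1 → -e1, X_7=(-5, -4)
t=7: X=(-5, -4), d=2 → +e2, X_8=(-5, -3)

(-5, -3)


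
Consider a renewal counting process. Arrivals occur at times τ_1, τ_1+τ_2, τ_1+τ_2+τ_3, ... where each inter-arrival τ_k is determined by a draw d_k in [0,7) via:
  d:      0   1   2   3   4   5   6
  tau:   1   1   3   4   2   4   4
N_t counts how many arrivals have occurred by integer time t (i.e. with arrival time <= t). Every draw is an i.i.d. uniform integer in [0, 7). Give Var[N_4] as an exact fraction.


Inter-arrival values over d=0..6: [1, 1, 3, 4, 2, 4, 4]
Each d has probability 1/7, so the pmf of τ is: f(1) = 2/7, f(2) = 1/7, f(3) = 1/7, f(4) = 3/7
Let p_n(j) = P(N_n = j), with p_0 = [1]. Condition on τ_1: p_n(0) = P(τ > n), and for j >= 1, p_n(j) = Σ_{k<=n} f(k)·p_{n−k}(j−1)
p_1 = [5/7, 2/7]  (j = 0..1)
p_2 = [4/7, 17/49, 4/49]  (j = 0..2)
p_3 = [3/7, 20/49, 48/343, 8/343]  (j = 0..3)
p_4 = [0, 36/49, 71/343, 124/2401, 16/2401]  (j = 0..4)
E[N_4] = Σ j·p_4(j) = 3194/2401;  E[N_4²] = Σ j²·p_4(j) = 732/343
Var[N_4] = 732/343 − (3194/2401)² = 2101088/5764801

2101088/5764801


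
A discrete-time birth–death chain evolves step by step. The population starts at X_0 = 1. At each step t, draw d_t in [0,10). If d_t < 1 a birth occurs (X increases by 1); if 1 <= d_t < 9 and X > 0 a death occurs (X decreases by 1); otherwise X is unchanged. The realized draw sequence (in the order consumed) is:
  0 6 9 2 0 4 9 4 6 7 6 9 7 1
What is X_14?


0

t=0: X=1, d=0 → birth, X_1=2
t=1: X=2, d=6 → death, X_2=1
t=2: X=1, d=9 → hold, X_3=1
t=3: X=1, d=2 → death, X_4=0
t=4: X=0, d=0 → birth, X_5=1
t=5: X=1, d=4 → death, X_6=0
t=6: X=0, d=9 → hold, X_7=0
t=7: X=0, d=4 → hold, X_8=0
t=8: X=0, d=6 → hold, X_9=0
t=9: X=0, d=7 → hold, X_10=0
t=10: X=0, d=6 → hold, X_11=0
t=11: X=0, d=9 → hold, X_12=0
t=12: X=0, d=7 → hold, X_13=0
t=13: X=0, d=1 → hold, X_14=0


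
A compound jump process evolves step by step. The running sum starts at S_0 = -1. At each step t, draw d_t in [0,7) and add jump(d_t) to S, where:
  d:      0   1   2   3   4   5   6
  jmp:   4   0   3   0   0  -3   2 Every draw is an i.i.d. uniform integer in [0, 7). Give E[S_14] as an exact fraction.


Outcome values over d=0..6: [4, 0, 3, 0, 0, -3, 2]
Σy = 6, Σy² = 38, M = 7
μ = 6/7 = 6/7,  σ² = 38/7 − (6/7)² = 230/49
E[S_14] = -1 + 14·(6/7) = 11

11


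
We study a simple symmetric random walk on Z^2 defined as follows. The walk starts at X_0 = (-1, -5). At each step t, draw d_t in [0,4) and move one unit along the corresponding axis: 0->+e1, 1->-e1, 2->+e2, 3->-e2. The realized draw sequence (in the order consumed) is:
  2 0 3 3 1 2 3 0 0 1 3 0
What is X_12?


(1, -7)

t=0: X=(-1, -5), d=2 → +e2, X_1=(-1, -4)
t=1: X=(-1, -4), d=0 → +e1, X_2=(0, -4)
t=2: X=(0, -4), d=3 → -e2, X_3=(0, -5)
t=3: X=(0, -5), d=3 → -e2, X_4=(0, -6)
t=4: X=(0, -6), d=1 → -e1, X_5=(-1, -6)
t=5: X=(-1, -6), d=2 → +e2, X_6=(-1, -5)
t=6: X=(-1, -5), d=3 → -e2, X_7=(-1, -6)
t=7: X=(-1, -6), d=0 → +e1, X_8=(0, -6)
t=8: X=(0, -6), d=0 → +e1, X_9=(1, -6)
t=9: X=(1, -6), d=1 → -e1, X_10=(0, -6)
t=10: X=(0, -6), d=3 → -e2, X_11=(0, -7)
t=11: X=(0, -7), d=0 → +e1, X_12=(1, -7)


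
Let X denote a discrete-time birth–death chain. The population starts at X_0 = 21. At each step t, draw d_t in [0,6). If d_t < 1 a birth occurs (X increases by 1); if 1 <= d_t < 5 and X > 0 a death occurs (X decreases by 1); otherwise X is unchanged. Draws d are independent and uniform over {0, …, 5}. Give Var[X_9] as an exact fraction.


21/4

X can drop by at most 1 per step and X_0 = 21 > T = 9, so X_t >= 21 − t >= 12 > 0 for every t <= 9: the floor at 0 (the 'and X > 0' condition) never binds. Hence X_9 = X_0 + Σ_{t<9} Y_t with i.i.d. increments Y_t = y(d_t) ∈ {+1, −1, 0}.
Outcome values over d=0..5: [1, -1, -1, -1, -1, 0]
Σy = -3, Σy² = 5, M = 6
μ = -3/6 = -1/2,  σ² = 5/6 − (-1/2)² = 7/12
Independent increments: Var[X_9] = 9·σ² = 9·(7/12) = 21/4


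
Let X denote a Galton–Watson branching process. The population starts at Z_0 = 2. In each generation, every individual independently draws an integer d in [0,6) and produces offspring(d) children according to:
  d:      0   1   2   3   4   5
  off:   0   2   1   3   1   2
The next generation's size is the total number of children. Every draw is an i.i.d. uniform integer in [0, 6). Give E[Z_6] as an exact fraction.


Outcome values over d=0..5: [0, 2, 1, 3, 1, 2]
Σy = 9, Σy² = 19, M = 6
μ = 9/6 = 3/2,  σ² = 19/6 − (3/2)² = 11/12
E[Z_0] = 2
E[Z_1] = 3/2·E[Z_0] = 3
E[Z_2] = 3/2·E[Z_1] = 9/2
E[Z_3] = 3/2·E[Z_2] = 27/4
E[Z_4] = 3/2·E[Z_3] = 81/8
E[Z_5] = 3/2·E[Z_4] = 243/16
E[Z_6] = 3/2·E[Z_5] = 729/32

729/32


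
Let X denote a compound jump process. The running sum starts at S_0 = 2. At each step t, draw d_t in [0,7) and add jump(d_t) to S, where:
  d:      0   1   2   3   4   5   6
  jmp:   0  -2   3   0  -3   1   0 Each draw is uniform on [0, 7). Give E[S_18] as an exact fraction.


Outcome values over d=0..6: [0, -2, 3, 0, -3, 1, 0]
Σy = -1, Σy² = 23, M = 7
μ = -1/7 = -1/7,  σ² = 23/7 − (-1/7)² = 160/49
E[S_18] = 2 + 18·(-1/7) = -4/7

-4/7


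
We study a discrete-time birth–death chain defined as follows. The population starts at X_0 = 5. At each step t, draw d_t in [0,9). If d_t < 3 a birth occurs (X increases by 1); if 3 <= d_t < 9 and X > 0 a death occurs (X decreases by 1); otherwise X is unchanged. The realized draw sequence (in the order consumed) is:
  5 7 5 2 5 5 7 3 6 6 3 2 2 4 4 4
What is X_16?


t=0: X=5, d=5 → death, X_1=4
t=1: X=4, d=7 → death, X_2=3
t=2: X=3, d=5 → death, X_3=2
t=3: X=2, d=2 → birth, X_4=3
t=4: X=3, d=5 → death, X_5=2
t=5: X=2, d=5 → death, X_6=1
t=6: X=1, d=7 → death, X_7=0
t=7: X=0, d=3 → hold, X_8=0
t=8: X=0, d=6 → hold, X_9=0
t=9: X=0, d=6 → hold, X_10=0
t=10: X=0, d=3 → hold, X_11=0
t=11: X=0, d=2 → birth, X_12=1
t=12: X=1, d=2 → birth, X_13=2
t=13: X=2, d=4 → death, X_14=1
t=14: X=1, d=4 → death, X_15=0
t=15: X=0, d=4 → hold, X_16=0

0


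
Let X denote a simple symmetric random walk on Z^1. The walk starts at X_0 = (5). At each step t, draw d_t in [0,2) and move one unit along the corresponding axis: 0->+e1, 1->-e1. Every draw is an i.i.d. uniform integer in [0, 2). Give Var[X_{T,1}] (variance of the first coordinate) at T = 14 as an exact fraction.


14

Outcome values over d=0..1: [1, -1]
Σy = 0, Σy² = 2, M = 2
μ = 0/2 = 0,  σ² = 2/2 − (0)² = 1
Independent increments: Var[X_14] = 14·σ² = 14·(1) = 14


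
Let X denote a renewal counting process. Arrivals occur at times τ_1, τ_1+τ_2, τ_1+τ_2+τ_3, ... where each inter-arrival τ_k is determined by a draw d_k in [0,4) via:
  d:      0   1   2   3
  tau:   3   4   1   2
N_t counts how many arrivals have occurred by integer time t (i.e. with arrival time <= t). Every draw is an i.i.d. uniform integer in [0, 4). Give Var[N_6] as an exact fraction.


11254191/16777216

Inter-arrival values over d=0..3: [3, 4, 1, 2]
Each d has probability 1/4, so the pmf of τ is: f(1) = 1/4, f(2) = 1/4, f(3) = 1/4, f(4) = 1/4
Let p_n(j) = P(N_n = j), with p_0 = [1]. Condition on τ_1: p_n(0) = P(τ > n), and for j >= 1, p_n(j) = Σ_{k<=n} f(k)·p_{n−k}(j−1)
p_1 = [3/4, 1/4]  (j = 0..1)
p_2 = [1/2, 7/16, 1/16]  (j = 0..2)
p_3 = [1/4, 9/16, 11/64, 1/64]  (j = 0..3)
p_4 = [0, 5/8, 5/16, 15/256, 1/256]  (j = 0..4)
p_5 = [0, 3/8, 15/32, 35/256, 19/1024, 1/1024]  (j = 0..5)
p_6 = [0, 3/16, 1/2, 65/256, 27/512, 23/4096, 1/4096]  (j = 0..6)
E[N_6] = Σ j·p_6(j) = 8969/4096;  E[N_6²] = Σ j²·p_6(j) = 22387/4096
Var[N_6] = 22387/4096 − (8969/4096)² = 11254191/16777216


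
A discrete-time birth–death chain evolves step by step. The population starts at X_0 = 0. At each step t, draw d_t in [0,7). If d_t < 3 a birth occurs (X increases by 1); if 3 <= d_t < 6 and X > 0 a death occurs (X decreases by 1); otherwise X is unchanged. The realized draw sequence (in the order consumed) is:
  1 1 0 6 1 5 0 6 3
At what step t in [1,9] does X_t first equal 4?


5

t=0: X=0, d=1 → birth, X_1=1
t=1: X=1, d=1 → birth, X_2=2
t=2: X=2, d=0 → birth, X_3=3
t=3: X=3, d=6 → hold, X_4=3
t=4: X=3, d=1 → birth, X_5=4
t=5: X=4, d=5 → death, X_6=3
t=6: X=3, d=0 → birth, X_7=4
t=7: X=4, d=6 → hold, X_8=4
t=8: X=4, d=3 → death, X_9=3


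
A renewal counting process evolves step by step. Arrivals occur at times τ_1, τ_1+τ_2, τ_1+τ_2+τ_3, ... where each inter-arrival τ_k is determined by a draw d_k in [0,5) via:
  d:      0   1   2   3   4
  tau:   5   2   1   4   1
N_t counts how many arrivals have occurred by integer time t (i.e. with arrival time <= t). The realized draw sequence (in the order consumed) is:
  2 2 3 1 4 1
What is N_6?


3

draw d_1=2: τ_1=1, arrival time A_1=1
draw d_2=2: τ_2=1, arrival time A_2=2
draw d_3=3: τ_3=4, arrival time A_3=6
draw d_4=1: τ_4=2, arrival time A_4=8
draw d_5=4: τ_5=1, arrival time A_5=9
draw d_6=1: τ_6=2, arrival time A_6=11
N_t over t=0..6: 0:0 1:1 2:2 3:2 4:2 5:2 6:3


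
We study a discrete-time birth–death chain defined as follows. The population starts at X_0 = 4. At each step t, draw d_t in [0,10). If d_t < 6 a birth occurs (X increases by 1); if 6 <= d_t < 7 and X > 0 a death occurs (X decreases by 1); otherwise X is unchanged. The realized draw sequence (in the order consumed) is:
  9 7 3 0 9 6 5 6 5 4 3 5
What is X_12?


9

t=0: X=4, d=9 → hold, X_1=4
t=1: X=4, d=7 → hold, X_2=4
t=2: X=4, d=3 → birth, X_3=5
t=3: X=5, d=0 → birth, X_4=6
t=4: X=6, d=9 → hold, X_5=6
t=5: X=6, d=6 → death, X_6=5
t=6: X=5, d=5 → birth, X_7=6
t=7: X=6, d=6 → death, X_8=5
t=8: X=5, d=5 → birth, X_9=6
t=9: X=6, d=4 → birth, X_10=7
t=10: X=7, d=3 → birth, X_11=8
t=11: X=8, d=5 → birth, X_12=9


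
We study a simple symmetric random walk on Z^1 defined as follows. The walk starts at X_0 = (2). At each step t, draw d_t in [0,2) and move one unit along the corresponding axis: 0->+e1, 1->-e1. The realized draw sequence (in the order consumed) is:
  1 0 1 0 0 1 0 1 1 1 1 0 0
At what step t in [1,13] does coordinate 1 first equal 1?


t=0: X=(2), d=1 → -e1, X_1=(1)
t=1: X=(1), d=0 → +e1, X_2=(2)
t=2: X=(2), d=1 → -e1, X_3=(1)
t=3: X=(1), d=0 → +e1, X_4=(2)
t=4: X=(2), d=0 → +e1, X_5=(3)
t=5: X=(3), d=1 → -e1, X_6=(2)
t=6: X=(2), d=0 → +e1, X_7=(3)
t=7: X=(3), d=1 → -e1, X_8=(2)
t=8: X=(2), d=1 → -e1, X_9=(1)
t=9: X=(1), d=1 → -e1, X_10=(0)
t=10: X=(0), d=1 → -e1, X_11=(-1)
t=11: X=(-1), d=0 → +e1, X_12=(0)
t=12: X=(0), d=0 → +e1, X_13=(1)

1


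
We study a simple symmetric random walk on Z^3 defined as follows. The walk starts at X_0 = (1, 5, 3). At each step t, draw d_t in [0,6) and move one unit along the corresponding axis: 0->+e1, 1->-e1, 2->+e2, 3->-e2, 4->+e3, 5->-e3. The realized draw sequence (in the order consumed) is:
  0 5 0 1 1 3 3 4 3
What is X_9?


t=0: X=(1, 5, 3), d=0 → +e1, X_1=(2, 5, 3)
t=1: X=(2, 5, 3), d=5 → -e3, X_2=(2, 5, 2)
t=2: X=(2, 5, 2), d=0 → +e1, X_3=(3, 5, 2)
t=3: X=(3, 5, 2), d=1 → -e1, X_4=(2, 5, 2)
t=4: X=(2, 5, 2), d=1 → -e1, X_5=(1, 5, 2)
t=5: X=(1, 5, 2), d=3 → -e2, X_6=(1, 4, 2)
t=6: X=(1, 4, 2), d=3 → -e2, X_7=(1, 3, 2)
t=7: X=(1, 3, 2), d=4 → +e3, X_8=(1, 3, 3)
t=8: X=(1, 3, 3), d=3 → -e2, X_9=(1, 2, 3)

(1, 2, 3)
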